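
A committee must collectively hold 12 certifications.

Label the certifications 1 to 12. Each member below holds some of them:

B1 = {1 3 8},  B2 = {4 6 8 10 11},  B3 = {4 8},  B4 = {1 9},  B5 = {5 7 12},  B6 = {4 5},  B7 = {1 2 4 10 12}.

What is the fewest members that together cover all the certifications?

Take {B1, B2, B4, B5, B7}. Their union is {1, 2, 3, 4, 5, 6, 7, 8, 9, 10, 11, 12}, which is all 12 certifications.
No 4 of the 7 members cover everything (all 35 combinations miss at least one certification), so 5 is optimal.

5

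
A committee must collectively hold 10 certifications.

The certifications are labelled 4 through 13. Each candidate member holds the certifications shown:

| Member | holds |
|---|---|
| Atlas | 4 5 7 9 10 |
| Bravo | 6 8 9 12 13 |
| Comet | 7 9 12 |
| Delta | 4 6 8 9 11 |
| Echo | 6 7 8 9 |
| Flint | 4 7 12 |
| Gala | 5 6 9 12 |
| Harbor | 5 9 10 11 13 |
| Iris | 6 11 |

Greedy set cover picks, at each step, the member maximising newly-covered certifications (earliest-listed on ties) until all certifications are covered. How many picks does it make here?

3

Greedy: pick Atlas (covers 5 new) → pick Bravo (covers 4 new) → pick Delta (covers 1 new). Total picks: 3.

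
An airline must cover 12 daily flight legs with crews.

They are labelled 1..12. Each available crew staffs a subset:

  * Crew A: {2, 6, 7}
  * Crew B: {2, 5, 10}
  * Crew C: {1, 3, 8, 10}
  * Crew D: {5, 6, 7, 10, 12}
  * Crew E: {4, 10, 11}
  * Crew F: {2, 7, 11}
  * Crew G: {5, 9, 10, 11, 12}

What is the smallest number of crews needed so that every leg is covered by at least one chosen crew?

Take {A, C, E, G}. Their union is {1, 2, 3, 4, 5, 6, 7, 8, 9, 10, 11, 12}, which is all 12 legs.
Only E contains 4, so E is forced; the remaining 9 legs need at least 3 more crews (each remaining crew adds at most 4) — so at least 4 crews are needed, and 4 is optimal.

4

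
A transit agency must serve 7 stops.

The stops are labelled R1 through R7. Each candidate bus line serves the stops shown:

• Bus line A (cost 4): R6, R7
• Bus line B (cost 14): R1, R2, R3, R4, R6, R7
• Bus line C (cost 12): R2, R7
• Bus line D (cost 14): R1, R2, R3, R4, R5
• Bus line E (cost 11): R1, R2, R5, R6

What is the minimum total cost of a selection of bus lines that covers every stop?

A, D together cover every stop (A ∪ D = {R1, R2, R3, R4, R5, R6, R7}); total cost 4 + 14 = 18.
No covering selection has total cost below 18.

18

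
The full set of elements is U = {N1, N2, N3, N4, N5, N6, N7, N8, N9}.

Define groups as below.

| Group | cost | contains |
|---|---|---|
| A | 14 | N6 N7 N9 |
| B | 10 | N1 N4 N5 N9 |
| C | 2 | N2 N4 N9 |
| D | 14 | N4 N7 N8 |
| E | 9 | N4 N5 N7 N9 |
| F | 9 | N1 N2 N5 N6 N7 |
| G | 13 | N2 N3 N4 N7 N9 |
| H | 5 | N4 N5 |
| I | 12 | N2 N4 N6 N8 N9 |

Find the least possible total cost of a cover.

F, G, I together cover every element (F ∪ G ∪ I = {N1, N2, N3, N4, N5, N6, N7, N8, N9}); total cost 9 + 13 + 12 = 34.
The greedy pick C, F, I, G costs 36; no covering selection beats 34.

34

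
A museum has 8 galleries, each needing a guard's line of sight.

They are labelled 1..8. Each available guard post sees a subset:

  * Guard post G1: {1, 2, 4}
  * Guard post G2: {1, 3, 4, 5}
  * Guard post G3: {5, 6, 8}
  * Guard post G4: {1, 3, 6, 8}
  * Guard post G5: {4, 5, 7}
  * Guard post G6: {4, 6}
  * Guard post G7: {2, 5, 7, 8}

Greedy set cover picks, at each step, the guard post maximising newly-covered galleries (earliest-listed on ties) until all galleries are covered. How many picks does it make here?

Greedy: pick G2 (covers 4 new) → pick G7 (covers 3 new) → pick G3 (covers 1 new). Total picks: 3.

3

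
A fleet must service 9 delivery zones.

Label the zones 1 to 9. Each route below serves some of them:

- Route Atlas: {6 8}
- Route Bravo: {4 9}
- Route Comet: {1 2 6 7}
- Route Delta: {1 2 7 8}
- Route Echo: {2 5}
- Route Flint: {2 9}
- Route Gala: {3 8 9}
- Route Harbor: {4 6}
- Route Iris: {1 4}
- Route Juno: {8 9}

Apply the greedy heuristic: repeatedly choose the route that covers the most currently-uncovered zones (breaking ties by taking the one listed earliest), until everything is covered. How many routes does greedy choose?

4

Greedy: pick Comet (covers 4 new) → pick Gala (covers 3 new) → pick Bravo (covers 1 new) → pick Echo (covers 1 new). Total picks: 4.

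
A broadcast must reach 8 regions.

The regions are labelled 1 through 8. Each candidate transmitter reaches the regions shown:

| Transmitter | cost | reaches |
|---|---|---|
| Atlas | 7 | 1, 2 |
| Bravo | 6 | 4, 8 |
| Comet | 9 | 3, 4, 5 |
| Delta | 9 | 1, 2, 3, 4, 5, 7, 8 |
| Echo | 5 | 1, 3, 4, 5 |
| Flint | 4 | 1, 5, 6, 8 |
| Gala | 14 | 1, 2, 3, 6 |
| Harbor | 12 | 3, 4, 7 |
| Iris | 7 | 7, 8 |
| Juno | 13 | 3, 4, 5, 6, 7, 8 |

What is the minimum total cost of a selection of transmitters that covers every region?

Delta, Flint together cover every region (Delta ∪ Flint = {1, 2, 3, 4, 5, 6, 7, 8}); total cost 9 + 4 = 13.
No covering selection has total cost below 13.

13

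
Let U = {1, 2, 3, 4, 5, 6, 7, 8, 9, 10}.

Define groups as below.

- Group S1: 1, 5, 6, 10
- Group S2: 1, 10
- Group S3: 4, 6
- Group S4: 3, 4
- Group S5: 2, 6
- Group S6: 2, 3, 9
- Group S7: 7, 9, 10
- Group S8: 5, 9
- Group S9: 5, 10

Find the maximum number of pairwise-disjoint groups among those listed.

S2, S4, S5, S8 are pairwise disjoint (S2={1,10}; S4={3,4}; S5={2,6}; S8={5,9}).
Every remaining group overlaps one of these, and no 5 of the listed groups are pairwise disjoint, so 4 is the maximum.

4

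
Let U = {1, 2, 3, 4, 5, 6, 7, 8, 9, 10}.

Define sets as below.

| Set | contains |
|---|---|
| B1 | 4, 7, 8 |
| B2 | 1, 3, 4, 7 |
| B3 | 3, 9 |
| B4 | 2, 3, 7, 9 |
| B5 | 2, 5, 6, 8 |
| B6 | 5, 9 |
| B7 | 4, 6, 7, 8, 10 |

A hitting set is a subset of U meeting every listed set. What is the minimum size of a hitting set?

Take H = {7, 8, 9}. Each listed set contains at least one of these, so H is a hitting set of size 3.
No choice of 2 points meets every set, so 3 is the minimum.

3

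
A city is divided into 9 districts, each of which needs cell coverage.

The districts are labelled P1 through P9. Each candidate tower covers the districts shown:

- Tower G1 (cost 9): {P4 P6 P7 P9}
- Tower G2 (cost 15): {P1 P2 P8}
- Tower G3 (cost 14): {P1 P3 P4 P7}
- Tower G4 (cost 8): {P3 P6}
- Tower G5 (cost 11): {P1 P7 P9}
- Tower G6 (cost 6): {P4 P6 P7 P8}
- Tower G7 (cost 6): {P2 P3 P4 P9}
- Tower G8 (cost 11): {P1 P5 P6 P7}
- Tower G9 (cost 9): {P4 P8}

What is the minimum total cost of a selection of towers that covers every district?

G6, G7, G8 together cover every district (G6 ∪ G7 ∪ G8 = {P1, P2, P3, P4, P5, P6, P7, P8, P9}); total cost 6 + 6 + 11 = 23.
No covering selection has total cost below 23.

23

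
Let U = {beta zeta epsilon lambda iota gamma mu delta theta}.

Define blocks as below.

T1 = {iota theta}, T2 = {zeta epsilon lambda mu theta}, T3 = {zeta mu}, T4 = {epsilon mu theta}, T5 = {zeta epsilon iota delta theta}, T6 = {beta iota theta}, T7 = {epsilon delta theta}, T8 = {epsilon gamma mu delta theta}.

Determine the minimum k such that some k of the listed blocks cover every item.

3

Take {T2, T6, T8}. Their union is {beta, zeta, epsilon, lambda, iota, gamma, mu, delta, theta}, which is all 9 items.
Only T6 contains beta, so T6 is forced; the remaining 6 items need at least 2 more blocks (each remaining block adds at most 4) — so at least 3 blocks are needed, and 3 is optimal.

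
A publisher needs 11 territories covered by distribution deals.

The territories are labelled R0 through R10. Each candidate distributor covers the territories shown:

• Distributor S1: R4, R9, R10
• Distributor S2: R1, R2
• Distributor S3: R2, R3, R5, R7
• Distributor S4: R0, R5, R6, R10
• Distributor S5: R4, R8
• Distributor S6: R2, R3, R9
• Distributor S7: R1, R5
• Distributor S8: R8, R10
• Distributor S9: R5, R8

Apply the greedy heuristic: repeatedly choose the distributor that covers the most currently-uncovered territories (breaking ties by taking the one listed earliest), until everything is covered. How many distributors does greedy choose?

5

Greedy: pick S3 (covers 4 new) → pick S1 (covers 3 new) → pick S4 (covers 2 new) → pick S2 (covers 1 new) → pick S5 (covers 1 new). Total picks: 5.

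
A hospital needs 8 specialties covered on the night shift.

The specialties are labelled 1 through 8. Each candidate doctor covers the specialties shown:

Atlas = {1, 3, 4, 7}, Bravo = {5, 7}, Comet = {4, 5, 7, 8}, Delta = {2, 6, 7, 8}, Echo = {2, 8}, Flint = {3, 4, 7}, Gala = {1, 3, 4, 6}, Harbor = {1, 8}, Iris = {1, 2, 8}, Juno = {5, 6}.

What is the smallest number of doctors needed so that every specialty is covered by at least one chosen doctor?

3

Take {Atlas, Bravo, Delta}. Their union is {1, 2, 3, 4, 5, 6, 7, 8}, which is all 8 specialties.
No 2 of the 10 doctors cover everything (all 45 combinations miss at least one specialty), so 3 is optimal.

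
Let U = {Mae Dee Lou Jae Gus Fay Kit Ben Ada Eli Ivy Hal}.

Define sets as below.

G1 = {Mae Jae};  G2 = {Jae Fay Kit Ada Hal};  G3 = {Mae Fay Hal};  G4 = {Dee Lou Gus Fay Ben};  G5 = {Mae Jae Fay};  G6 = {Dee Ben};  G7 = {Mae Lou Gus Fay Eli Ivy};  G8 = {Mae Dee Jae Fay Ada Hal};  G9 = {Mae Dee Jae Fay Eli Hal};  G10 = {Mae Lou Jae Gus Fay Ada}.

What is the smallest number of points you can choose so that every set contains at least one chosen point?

3

The 3 points {Mae, Dee, Jae} hit every set.
No choice of 2 points meets every set, so 3 is the minimum.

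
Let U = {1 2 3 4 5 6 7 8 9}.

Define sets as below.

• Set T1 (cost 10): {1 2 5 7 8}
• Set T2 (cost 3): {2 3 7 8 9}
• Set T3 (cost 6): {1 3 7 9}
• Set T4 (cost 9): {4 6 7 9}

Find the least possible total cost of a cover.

T1, T2, T4 together cover every item (T1 ∪ T2 ∪ T4 = {1, 2, 3, 4, 5, 6, 7, 8, 9}); total cost 10 + 3 + 9 = 22.
No covering selection has total cost below 22.

22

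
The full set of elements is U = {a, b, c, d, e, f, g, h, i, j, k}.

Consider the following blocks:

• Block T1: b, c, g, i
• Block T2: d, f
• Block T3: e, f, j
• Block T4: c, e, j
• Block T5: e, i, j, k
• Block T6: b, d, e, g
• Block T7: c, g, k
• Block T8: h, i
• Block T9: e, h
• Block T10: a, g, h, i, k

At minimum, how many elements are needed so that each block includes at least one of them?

4

T = {c, e, f, i} meets every block (each contains at least one member of T), and |T| = 4.
No choice of 3 elements meets every block, so 4 is the minimum.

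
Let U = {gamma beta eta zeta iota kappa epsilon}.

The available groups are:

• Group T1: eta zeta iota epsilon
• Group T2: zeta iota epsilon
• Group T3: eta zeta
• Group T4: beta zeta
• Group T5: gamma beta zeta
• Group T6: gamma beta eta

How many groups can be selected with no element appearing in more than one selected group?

2

T2, T6 are pairwise disjoint (T2={zeta,iota,epsilon}; T6={gamma,beta,eta}).
Every remaining group overlaps one of these, and no 3 of the listed groups are pairwise disjoint, so 2 is the maximum.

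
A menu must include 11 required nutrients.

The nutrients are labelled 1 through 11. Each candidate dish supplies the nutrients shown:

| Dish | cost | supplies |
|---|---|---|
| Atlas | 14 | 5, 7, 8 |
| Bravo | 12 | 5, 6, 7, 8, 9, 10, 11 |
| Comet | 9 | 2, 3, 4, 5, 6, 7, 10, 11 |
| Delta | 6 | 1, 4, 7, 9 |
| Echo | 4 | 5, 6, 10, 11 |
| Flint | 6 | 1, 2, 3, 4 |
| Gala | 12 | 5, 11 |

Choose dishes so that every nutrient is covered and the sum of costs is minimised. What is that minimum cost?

Bravo, Flint together cover every nutrient (Bravo ∪ Flint = {1, 2, 3, 4, 5, 6, 7, 8, 9, 10, 11}); total cost 12 + 6 = 18.
The greedy pick Echo, Delta, Flint, Bravo costs 28; no covering selection beats 18.

18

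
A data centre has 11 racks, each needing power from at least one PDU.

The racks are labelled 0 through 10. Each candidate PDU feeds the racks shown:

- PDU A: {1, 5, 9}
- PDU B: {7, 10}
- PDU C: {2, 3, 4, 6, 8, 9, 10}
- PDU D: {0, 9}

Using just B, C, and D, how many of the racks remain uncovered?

Union of B, C, D = {0, 2, 3, 4, 6, 7, 8, 9, 10}.
Not covered: 1, 5 — 2 racks.

2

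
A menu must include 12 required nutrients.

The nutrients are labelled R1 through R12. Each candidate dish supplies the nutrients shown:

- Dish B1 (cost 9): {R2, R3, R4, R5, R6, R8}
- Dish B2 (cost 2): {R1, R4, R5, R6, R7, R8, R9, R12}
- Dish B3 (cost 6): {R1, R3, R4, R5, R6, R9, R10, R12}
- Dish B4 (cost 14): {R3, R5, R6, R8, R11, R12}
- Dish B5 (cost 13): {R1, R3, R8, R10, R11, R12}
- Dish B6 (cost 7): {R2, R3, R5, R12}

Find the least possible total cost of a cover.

22

B2, B5, B6 together cover every nutrient (B2 ∪ B5 ∪ B6 = {R1, R2, R3, R4, R5, R6, R7, R8, R9, R10, R11, R12}); total cost 2 + 13 + 7 = 22.
The greedy pick B2, B3, B6, B5 costs 28; no covering selection beats 22.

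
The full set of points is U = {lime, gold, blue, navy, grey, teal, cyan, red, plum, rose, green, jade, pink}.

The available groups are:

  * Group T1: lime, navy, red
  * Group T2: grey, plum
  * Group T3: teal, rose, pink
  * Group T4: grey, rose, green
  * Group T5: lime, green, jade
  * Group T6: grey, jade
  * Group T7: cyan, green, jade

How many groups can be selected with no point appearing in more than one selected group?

T1, T2, T3, T7 are pairwise disjoint (T1={lime,navy,red}; T2={grey,plum}; T3={teal,rose,pink}; T7={cyan,green,jade}).
Every remaining group overlaps one of these, and no 5 of the listed groups are pairwise disjoint, so 4 is the maximum.

4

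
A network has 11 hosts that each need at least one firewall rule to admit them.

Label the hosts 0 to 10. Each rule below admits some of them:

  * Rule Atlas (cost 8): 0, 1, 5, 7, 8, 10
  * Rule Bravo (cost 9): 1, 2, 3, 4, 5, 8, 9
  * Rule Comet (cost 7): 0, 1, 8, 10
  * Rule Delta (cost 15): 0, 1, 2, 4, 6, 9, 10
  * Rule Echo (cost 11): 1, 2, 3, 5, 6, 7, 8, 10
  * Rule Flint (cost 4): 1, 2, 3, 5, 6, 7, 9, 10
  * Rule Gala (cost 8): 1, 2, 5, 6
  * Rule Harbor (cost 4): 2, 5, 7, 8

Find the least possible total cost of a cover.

20

Bravo, Comet, Flint together cover every host (Bravo ∪ Comet ∪ Flint = {0, 1, 2, 3, 4, 5, 6, 7, 8, 9, 10}); total cost 9 + 7 + 4 = 20.
No covering selection has total cost below 20.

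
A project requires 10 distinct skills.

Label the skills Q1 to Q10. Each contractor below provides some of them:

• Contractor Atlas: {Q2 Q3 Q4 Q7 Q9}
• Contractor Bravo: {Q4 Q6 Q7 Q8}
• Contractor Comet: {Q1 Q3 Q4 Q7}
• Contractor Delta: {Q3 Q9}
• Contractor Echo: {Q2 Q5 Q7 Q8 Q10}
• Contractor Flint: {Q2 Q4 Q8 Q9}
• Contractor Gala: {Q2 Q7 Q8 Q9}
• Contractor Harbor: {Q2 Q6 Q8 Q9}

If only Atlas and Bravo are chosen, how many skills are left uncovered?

Union of Atlas, Bravo = {Q2, Q3, Q4, Q6, Q7, Q8, Q9}.
Not covered: Q1, Q5, Q10 — 3 skills.

3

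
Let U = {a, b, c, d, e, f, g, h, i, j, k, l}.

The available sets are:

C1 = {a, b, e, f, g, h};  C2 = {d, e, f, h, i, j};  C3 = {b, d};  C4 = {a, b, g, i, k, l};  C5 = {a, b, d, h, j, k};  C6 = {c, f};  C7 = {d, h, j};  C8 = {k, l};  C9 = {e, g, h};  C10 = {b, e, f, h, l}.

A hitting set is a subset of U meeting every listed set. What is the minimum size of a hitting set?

4

The 4 elements {d, f, g, l} hit every set.
The sets C3, C6, C8, C9 are pairwise disjoint, so any hitting set needs a separate element for each — at least 4. Hence 4 is optimal.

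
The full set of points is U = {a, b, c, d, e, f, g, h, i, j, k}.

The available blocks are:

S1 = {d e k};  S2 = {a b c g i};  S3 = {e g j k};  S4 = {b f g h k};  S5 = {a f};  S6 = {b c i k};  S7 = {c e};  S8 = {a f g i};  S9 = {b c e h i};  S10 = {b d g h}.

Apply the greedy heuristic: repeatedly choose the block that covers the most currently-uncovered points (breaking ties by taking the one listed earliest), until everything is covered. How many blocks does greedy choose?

4

Greedy: pick S2 (covers 5 new) → pick S1 (covers 3 new) → pick S4 (covers 2 new) → pick S3 (covers 1 new). Total picks: 4.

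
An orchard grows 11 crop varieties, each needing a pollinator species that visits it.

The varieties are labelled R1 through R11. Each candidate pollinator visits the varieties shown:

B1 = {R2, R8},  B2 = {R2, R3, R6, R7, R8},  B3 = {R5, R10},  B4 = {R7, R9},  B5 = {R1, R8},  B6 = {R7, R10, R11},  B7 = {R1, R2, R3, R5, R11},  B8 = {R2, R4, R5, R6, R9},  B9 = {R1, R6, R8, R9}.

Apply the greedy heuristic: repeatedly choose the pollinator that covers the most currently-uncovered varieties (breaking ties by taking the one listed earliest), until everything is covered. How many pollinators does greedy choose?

Greedy: pick B2 (covers 5 new) → pick B7 (covers 3 new) → pick B8 (covers 2 new) → pick B3 (covers 1 new). Total picks: 4.

4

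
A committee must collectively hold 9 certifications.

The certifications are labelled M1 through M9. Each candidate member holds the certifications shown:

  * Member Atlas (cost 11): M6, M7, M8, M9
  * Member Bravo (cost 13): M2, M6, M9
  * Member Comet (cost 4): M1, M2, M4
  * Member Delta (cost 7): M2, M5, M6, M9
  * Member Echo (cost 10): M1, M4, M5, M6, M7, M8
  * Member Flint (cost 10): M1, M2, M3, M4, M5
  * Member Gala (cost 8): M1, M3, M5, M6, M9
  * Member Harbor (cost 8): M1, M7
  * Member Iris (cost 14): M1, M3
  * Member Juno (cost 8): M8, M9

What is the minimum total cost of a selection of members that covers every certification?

21

Atlas, Flint together cover every certification (Atlas ∪ Flint = {M1, M2, M3, M4, M5, M6, M7, M8, M9}); total cost 11 + 10 = 21.
The greedy pick Comet, Gala, Echo costs 22; no covering selection beats 21.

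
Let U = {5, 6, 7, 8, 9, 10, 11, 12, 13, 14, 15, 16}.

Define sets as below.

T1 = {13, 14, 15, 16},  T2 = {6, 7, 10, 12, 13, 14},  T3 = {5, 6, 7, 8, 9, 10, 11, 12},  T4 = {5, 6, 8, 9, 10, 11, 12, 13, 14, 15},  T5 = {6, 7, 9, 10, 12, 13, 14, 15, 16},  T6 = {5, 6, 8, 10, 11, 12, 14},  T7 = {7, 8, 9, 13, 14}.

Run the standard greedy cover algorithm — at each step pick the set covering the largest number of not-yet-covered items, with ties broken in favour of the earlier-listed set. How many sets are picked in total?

2

Greedy: pick T4 (covers 10 new) → pick T5 (covers 2 new). Total picks: 2.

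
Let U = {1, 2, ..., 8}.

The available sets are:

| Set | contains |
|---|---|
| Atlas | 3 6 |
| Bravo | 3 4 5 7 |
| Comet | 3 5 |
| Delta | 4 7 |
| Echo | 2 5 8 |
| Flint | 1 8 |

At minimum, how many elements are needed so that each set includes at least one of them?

3

The 3 elements {3, 4, 8} hit every set.
The sets Comet, Delta, Flint are pairwise disjoint, so any hitting set needs a separate element for each — at least 3. Hence 3 is optimal.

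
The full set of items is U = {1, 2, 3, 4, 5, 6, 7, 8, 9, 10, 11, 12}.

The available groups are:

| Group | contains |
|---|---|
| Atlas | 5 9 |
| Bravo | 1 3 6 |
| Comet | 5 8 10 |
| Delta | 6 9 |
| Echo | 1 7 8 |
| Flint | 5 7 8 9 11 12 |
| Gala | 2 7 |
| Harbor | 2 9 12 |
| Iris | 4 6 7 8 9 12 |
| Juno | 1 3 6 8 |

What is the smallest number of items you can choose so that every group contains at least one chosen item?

4

The 4 items {1, 2, 5, 6} hit every group.
No choice of 3 items meets every group, so 4 is the minimum.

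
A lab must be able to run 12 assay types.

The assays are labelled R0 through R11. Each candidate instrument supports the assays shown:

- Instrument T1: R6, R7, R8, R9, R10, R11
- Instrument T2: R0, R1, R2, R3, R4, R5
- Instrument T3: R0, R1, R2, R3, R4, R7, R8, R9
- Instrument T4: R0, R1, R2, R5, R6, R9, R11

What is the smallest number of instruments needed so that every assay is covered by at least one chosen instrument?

2

Take {T1, T2}. Their union is {R0, R1, R2, R3, R4, R5, R6, R7, R8, R9, R10, R11}, which is all 12 assays.
No single instrument has all 12 assays (the largest, T3, has 8), so 2 is optimal.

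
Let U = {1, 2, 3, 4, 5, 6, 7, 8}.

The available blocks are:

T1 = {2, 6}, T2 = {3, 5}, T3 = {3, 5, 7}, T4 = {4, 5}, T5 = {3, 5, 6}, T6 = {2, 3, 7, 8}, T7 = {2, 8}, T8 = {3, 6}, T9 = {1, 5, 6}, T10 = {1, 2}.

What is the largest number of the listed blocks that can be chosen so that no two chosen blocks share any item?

3

T4, T8, T10 are pairwise disjoint (T4={4,5}; T8={3,6}; T10={1,2}).
Every remaining block overlaps one of these, and no 4 of the listed blocks are pairwise disjoint, so 3 is the maximum.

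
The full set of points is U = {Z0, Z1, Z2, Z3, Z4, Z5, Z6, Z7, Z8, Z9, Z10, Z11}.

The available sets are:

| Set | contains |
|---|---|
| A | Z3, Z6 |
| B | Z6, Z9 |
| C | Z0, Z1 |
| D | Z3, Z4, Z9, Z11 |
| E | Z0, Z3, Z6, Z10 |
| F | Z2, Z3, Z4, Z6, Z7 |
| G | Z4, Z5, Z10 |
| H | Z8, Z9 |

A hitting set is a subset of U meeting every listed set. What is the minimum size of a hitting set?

Take T = {Z1, Z5, Z6, Z9}. Each listed set contains at least one of these, so T is a hitting set of size 4.
The sets A, C, G, H are pairwise disjoint, so any hitting set needs a separate point for each — at least 4. Hence 4 is optimal.

4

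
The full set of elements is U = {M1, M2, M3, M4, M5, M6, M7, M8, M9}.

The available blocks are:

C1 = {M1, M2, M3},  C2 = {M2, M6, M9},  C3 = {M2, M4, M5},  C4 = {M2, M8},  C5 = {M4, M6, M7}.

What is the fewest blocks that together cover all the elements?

C1 and C2 and C3 and C4 and C5 together: C1 ∪ C2 ∪ C3 ∪ C4 ∪ C5 = {M1, M2, M3, M4, M5, M6, M7, M8, M9} — every element is covered.
No 4 of the 5 blocks cover everything (all 5 combinations miss at least one element), so 5 is optimal.

5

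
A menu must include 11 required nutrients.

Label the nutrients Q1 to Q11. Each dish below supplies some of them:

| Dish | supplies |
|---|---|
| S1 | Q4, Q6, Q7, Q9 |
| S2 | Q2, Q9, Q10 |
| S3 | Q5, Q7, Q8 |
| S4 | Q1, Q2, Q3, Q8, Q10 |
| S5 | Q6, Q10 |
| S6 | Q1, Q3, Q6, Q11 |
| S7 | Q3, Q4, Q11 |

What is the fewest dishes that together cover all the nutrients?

4

S1 and S3 and S4 and S6 together: S1 ∪ S3 ∪ S4 ∪ S6 = {Q1, Q2, Q3, Q4, Q5, Q6, Q7, Q8, Q9, Q10, Q11} — every nutrient is covered.
No 3 of the 7 dishes cover everything (all 35 combinations miss at least one nutrient), so 4 is optimal.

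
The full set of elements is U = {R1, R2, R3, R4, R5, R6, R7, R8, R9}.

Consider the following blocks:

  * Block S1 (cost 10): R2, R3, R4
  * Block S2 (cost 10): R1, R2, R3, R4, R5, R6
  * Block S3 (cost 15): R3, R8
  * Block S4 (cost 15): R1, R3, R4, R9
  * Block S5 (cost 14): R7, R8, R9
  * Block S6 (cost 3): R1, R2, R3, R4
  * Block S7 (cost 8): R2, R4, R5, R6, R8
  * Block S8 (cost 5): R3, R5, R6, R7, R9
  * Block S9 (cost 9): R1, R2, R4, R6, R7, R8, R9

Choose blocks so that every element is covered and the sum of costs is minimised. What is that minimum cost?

S8, S9 together cover every element (S8 ∪ S9 = {R1, R2, R3, R4, R5, R6, R7, R8, R9}); total cost 5 + 9 = 14.
The greedy pick S6, S8, S7 costs 16; no covering selection beats 14.

14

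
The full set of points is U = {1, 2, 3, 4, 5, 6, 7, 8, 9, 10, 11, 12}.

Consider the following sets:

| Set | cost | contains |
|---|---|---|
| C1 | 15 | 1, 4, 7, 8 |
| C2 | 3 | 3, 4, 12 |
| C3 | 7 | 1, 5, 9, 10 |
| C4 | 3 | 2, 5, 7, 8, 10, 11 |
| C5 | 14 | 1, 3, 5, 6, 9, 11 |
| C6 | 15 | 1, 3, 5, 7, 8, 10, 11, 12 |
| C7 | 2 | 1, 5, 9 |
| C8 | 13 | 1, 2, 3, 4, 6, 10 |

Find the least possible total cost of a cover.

C2, C4, C5 together cover every point (C2 ∪ C4 ∪ C5 = {1, 2, 3, 4, 5, 6, 7, 8, 9, 10, 11, 12}); total cost 3 + 3 + 14 = 20.
The greedy pick C4, C2, C7, C8 costs 21; no covering selection beats 20.

20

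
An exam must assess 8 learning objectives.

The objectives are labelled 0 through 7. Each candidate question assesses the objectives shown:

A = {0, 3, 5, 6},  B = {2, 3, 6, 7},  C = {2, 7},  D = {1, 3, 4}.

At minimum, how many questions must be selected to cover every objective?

Take {A, C, D}. Their union is {0, 1, 2, 3, 4, 5, 6, 7}, which is all 8 objectives.
Only A contains 0, so A is forced; the remaining 4 objectives need at least 2 more questions (each remaining question adds at most 2) — so at least 3 questions are needed, and 3 is optimal.

3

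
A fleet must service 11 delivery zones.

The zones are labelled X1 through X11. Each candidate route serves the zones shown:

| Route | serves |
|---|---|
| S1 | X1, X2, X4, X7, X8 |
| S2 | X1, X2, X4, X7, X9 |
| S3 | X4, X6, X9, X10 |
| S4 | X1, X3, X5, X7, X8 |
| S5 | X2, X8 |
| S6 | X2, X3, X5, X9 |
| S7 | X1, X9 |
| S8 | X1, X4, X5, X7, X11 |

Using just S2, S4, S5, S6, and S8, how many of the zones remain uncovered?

2

Union of S2, S4, S5, S6, S8 = {X1, X2, X3, X4, X5, X7, X8, X9, X11}.
Not covered: X6, X10 — 2 zones.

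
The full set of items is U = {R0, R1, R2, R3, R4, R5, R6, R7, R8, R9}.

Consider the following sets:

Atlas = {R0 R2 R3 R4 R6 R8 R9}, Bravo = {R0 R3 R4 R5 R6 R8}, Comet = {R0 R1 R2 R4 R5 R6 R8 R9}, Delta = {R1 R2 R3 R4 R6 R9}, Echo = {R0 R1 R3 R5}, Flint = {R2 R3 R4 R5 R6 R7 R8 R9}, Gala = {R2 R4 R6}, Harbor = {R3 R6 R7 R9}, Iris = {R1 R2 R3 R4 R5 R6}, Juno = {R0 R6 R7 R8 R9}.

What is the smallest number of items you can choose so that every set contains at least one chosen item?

Take H = {R1, R6}. Each listed set contains at least one of these, so H is a hitting set of size 2.
The sets Echo, Gala are pairwise disjoint, so any hitting set needs a separate item for each — at least 2. Hence 2 is optimal.

2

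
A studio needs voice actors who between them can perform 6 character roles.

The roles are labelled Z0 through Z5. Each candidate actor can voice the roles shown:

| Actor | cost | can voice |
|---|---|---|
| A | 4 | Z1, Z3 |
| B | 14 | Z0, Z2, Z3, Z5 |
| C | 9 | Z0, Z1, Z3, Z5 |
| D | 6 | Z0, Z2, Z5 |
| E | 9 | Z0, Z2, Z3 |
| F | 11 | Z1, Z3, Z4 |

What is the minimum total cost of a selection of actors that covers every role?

D, F together cover every role (D ∪ F = {Z0, Z1, Z2, Z3, Z4, Z5}); total cost 6 + 11 = 17.
The greedy pick A, D, F costs 21; no covering selection beats 17.

17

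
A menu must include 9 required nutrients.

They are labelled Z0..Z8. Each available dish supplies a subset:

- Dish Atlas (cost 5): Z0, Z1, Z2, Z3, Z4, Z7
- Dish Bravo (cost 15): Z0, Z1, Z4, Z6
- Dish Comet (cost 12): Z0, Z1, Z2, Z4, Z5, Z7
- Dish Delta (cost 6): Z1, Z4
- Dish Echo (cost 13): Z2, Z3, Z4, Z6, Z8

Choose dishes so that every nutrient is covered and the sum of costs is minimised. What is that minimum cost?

25

Comet, Echo together cover every nutrient (Comet ∪ Echo = {Z0, Z1, Z2, Z3, Z4, Z5, Z6, Z7, Z8}); total cost 12 + 13 = 25.
The greedy pick Atlas, Echo, Comet costs 30; no covering selection beats 25.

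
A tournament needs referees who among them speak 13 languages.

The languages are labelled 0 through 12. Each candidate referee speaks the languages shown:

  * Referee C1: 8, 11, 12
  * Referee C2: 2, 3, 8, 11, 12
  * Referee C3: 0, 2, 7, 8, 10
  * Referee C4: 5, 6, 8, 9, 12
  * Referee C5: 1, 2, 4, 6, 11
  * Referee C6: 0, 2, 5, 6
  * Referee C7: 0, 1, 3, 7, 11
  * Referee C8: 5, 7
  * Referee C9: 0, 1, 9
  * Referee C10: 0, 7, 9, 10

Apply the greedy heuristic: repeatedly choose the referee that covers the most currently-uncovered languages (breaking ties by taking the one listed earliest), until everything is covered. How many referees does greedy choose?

4

Greedy: pick C2 (covers 5 new) → pick C10 (covers 4 new) → pick C5 (covers 3 new) → pick C4 (covers 1 new). Total picks: 4.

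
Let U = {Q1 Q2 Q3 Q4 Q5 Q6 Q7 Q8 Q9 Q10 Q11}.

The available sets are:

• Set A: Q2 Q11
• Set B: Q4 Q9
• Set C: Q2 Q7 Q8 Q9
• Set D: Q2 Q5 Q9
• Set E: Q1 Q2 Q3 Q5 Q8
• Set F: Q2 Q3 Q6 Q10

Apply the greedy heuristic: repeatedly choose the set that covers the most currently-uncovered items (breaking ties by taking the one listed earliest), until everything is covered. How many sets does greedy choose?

5

Greedy: pick E (covers 5 new) → pick B (covers 2 new) → pick F (covers 2 new) → pick A (covers 1 new) → pick C (covers 1 new). Total picks: 5.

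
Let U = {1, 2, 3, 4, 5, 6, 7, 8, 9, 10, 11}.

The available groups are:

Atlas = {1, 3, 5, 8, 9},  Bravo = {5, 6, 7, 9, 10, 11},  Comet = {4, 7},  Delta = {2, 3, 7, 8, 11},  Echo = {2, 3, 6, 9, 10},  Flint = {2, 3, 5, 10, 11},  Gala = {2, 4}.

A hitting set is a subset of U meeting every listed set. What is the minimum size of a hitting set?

3

H = {3, 4, 11} meets every group (each contains at least one member of H), and |H| = 3.
No choice of 2 points meets every group, so 3 is the minimum.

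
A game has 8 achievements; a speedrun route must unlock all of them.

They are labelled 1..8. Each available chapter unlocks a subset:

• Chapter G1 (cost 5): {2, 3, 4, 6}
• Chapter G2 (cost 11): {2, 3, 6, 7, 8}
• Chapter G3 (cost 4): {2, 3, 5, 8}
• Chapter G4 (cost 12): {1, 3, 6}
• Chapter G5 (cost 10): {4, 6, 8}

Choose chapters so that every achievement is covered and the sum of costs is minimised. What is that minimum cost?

32

G1, G2, G3, G4 together cover every achievement (G1 ∪ G2 ∪ G3 ∪ G4 = {1, 2, 3, 4, 5, 6, 7, 8}); total cost 5 + 11 + 4 + 12 = 32.
No covering selection has total cost below 32.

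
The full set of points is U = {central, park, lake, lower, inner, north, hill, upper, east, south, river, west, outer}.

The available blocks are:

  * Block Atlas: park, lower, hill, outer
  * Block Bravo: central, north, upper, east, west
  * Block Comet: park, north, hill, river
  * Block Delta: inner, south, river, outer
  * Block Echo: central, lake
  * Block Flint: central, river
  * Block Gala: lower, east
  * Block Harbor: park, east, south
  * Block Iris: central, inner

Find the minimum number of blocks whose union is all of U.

4

Atlas and Bravo and Delta and Echo together: Atlas ∪ Bravo ∪ Delta ∪ Echo = {central, park, lake, lower, inner, north, hill, upper, east, south, river, west, outer} — every point is covered.
Only Echo contains lake, so Echo is forced; the remaining 11 points need at least 3 more blocks (each remaining block adds at most 4) — so at least 4 blocks are needed, and 4 is optimal.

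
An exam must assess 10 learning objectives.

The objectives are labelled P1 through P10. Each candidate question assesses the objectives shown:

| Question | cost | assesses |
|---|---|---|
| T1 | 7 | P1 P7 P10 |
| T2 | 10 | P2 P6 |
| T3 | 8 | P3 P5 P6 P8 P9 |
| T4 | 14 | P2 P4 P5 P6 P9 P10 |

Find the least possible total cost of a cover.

T1, T3, T4 together cover every objective (T1 ∪ T3 ∪ T4 = {P1, P2, P3, P4, P5, P6, P7, P8, P9, P10}); total cost 7 + 8 + 14 = 29.
No covering selection has total cost below 29.

29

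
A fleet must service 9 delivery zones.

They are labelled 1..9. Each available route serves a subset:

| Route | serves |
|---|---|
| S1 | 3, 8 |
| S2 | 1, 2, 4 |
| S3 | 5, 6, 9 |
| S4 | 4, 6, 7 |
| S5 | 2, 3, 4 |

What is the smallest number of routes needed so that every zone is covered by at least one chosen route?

S1 and S2 and S3 and S4 together: S1 ∪ S2 ∪ S3 ∪ S4 = {1, 2, 3, 4, 5, 6, 7, 8, 9} — every zone is covered.
Only S4 contains 7, so S4 is forced; the remaining 6 zones need at least 3 more routes (each remaining route adds at most 2) — so at least 4 routes are needed, and 4 is optimal.

4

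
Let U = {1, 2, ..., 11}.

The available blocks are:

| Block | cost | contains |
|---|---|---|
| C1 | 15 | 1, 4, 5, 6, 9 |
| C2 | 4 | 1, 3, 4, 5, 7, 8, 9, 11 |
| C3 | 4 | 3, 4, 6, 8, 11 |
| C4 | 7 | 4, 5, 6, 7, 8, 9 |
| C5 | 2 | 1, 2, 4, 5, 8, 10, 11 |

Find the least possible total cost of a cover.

10

C2, C3, C5 together cover every point (C2 ∪ C3 ∪ C5 = {1, 2, 3, 4, 5, 6, 7, 8, 9, 10, 11}); total cost 4 + 4 + 2 = 10.
No covering selection has total cost below 10.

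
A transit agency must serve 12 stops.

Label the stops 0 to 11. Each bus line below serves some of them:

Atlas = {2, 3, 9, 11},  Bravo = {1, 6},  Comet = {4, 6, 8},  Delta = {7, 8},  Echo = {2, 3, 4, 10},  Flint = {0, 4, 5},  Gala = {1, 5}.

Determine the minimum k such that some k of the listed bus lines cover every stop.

Atlas and Bravo and Delta and Echo and Flint together: Atlas ∪ Bravo ∪ Delta ∪ Echo ∪ Flint = {0, 1, 2, 3, 4, 5, 6, 7, 8, 9, 10, 11} — every stop is covered.
Only Echo contains 10, so Echo is forced; the remaining 8 stops need at least 4 more bus lines (each remaining bus line adds at most 2) — so at least 5 bus lines are needed, and 5 is optimal.

5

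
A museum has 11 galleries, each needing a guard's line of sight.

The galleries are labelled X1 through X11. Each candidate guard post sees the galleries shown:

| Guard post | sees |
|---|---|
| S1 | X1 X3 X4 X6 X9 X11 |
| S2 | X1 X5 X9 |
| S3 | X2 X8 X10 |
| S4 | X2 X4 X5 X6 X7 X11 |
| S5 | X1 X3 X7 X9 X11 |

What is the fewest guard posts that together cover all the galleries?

3

Take {S1, S3, S4}. Their union is {X1, X2, X3, X4, X5, X6, X7, X8, X9, X10, X11}, which is all 11 galleries.
Only S3 contains X8, so S3 is forced; the remaining 8 galleries need at least 2 more guard posts (each remaining guard post adds at most 6) — so at least 3 guard posts are needed, and 3 is optimal.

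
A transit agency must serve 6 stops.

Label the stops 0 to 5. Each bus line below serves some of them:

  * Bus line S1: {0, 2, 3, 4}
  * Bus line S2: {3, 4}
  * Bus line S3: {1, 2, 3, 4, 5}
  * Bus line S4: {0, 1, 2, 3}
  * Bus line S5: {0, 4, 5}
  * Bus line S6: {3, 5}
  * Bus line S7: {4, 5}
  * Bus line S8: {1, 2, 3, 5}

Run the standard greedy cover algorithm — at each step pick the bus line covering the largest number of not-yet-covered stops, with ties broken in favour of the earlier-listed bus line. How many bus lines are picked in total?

Greedy: pick S3 (covers 5 new) → pick S1 (covers 1 new). Total picks: 2.

2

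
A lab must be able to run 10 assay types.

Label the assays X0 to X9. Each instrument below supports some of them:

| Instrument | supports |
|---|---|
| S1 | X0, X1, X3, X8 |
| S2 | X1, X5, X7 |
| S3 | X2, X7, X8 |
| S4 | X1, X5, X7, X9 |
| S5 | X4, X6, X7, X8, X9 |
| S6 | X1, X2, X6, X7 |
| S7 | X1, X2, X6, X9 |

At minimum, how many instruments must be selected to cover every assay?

4

Take {S1, S3, S4, S5}. Their union is {X0, X1, X2, X3, X4, X5, X6, X7, X8, X9}, which is all 10 assays.
No 3 of the 7 instruments cover everything (all 35 combinations miss at least one assay), so 4 is optimal.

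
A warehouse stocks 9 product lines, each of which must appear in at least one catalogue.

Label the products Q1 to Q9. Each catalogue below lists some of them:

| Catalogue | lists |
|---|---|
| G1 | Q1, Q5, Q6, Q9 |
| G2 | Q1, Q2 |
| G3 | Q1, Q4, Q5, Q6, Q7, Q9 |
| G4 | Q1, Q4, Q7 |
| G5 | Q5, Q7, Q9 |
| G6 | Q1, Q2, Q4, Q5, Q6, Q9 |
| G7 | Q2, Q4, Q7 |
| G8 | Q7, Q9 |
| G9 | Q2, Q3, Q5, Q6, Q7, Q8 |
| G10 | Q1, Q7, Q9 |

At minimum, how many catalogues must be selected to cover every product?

2

G6 and G9 together: G6 ∪ G9 = {Q1, Q2, Q3, Q4, Q5, Q6, Q7, Q8, Q9} — every product is covered.
No single catalogue has all 9 products (the largest, G3, has 6), so 2 is optimal.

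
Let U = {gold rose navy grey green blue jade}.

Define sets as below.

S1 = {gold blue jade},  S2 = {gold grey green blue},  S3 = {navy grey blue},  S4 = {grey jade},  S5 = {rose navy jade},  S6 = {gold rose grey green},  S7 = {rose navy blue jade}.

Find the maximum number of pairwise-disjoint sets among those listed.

2

S2, S5 are pairwise disjoint (S2={gold,grey,green,blue}; S5={rose,navy,jade}).
Every remaining set overlaps one of these, and no 3 of the listed sets are pairwise disjoint, so 2 is the maximum.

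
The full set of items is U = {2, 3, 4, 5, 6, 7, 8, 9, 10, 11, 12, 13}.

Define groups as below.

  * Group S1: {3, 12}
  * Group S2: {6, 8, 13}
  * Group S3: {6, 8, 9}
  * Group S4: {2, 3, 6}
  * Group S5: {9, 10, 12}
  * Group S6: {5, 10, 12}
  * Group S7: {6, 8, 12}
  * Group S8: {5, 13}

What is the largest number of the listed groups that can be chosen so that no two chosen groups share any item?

S1, S3, S8 are pairwise disjoint (S1={3,12}; S3={6,8,9}; S8={5,13}).
Every remaining group overlaps one of these, and no 4 of the listed groups are pairwise disjoint, so 3 is the maximum.

3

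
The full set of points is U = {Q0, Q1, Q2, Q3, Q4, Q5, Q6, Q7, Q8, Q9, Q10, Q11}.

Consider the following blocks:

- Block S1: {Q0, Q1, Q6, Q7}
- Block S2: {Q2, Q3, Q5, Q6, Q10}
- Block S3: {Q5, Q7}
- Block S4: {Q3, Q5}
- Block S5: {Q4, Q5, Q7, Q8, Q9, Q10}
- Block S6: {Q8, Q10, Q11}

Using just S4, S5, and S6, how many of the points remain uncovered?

Union of S4, S5, S6 = {Q3, Q4, Q5, Q7, Q8, Q9, Q10, Q11}.
Not covered: Q0, Q1, Q2, Q6 — 4 points.

4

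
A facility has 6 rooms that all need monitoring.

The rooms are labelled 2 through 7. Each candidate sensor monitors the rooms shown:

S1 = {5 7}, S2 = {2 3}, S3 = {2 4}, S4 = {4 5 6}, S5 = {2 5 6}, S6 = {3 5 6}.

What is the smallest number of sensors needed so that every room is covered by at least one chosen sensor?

S1 and S3 and S6 together: S1 ∪ S3 ∪ S6 = {2, 3, 4, 5, 6, 7} — every room is covered.
Only S1 contains 7, so S1 is forced; the remaining 4 rooms need at least 2 more sensors (each remaining sensor adds at most 2) — so at least 3 sensors are needed, and 3 is optimal.

3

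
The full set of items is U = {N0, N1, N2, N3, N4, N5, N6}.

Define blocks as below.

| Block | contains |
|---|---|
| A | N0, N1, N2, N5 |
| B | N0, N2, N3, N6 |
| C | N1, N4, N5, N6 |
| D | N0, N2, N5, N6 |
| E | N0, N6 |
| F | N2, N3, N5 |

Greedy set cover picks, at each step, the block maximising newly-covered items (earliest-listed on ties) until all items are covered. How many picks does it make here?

Greedy: pick A (covers 4 new) → pick B (covers 2 new) → pick C (covers 1 new). Total picks: 3.
(The true minimum cover uses only 2 blocks, so greedy is not optimal here.)

3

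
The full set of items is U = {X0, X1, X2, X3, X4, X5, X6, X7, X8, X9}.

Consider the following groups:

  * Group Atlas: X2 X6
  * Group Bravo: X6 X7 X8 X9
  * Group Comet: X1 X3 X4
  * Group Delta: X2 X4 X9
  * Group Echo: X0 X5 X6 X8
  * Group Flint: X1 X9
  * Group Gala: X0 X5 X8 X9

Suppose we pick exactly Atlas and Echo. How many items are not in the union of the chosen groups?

Union of Atlas, Echo = {X0, X2, X5, X6, X8}.
Not covered: X1, X3, X4, X7, X9 — 5 items.

5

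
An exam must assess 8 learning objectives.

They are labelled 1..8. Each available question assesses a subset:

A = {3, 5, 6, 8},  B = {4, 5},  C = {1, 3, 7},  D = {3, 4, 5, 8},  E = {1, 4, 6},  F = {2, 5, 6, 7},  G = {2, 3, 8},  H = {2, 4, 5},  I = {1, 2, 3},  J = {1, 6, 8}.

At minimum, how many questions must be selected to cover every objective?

Take {A, E, F}. Their union is {1, 2, 3, 4, 5, 6, 7, 8}, which is all 8 objectives.
No 2 of the 10 questions cover everything (all 45 combinations miss at least one objective), so 3 is optimal.

3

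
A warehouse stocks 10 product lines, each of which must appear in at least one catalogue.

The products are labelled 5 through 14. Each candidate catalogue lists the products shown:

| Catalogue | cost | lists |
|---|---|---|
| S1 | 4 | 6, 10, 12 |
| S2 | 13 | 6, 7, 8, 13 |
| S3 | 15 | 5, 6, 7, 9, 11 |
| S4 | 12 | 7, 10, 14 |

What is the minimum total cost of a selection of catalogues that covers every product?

S1, S2, S3, S4 together cover every product (S1 ∪ S2 ∪ S3 ∪ S4 = {5, 6, 7, 8, 9, 10, 11, 12, 13, 14}); total cost 4 + 13 + 15 + 12 = 44.
No covering selection has total cost below 44.

44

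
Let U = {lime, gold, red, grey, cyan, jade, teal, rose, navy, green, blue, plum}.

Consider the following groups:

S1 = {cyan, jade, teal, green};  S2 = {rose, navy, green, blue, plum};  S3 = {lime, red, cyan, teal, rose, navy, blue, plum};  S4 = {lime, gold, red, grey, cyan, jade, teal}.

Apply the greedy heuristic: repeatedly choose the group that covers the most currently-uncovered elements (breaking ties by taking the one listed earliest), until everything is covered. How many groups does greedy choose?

Greedy: pick S3 (covers 8 new) → pick S4 (covers 3 new) → pick S1 (covers 1 new). Total picks: 3.
(The true minimum cover uses only 2 groups, so greedy is not optimal here.)

3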